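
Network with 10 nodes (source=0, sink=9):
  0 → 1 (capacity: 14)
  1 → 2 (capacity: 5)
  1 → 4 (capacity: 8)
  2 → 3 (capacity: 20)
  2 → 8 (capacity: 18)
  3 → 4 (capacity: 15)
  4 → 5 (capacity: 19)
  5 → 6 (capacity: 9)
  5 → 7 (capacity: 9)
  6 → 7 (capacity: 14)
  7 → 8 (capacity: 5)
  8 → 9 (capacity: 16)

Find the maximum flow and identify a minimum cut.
Max flow = 10, Min cut edges: (1,2), (7,8)

Maximum flow: 10
Minimum cut: (1,2), (7,8)
Partition: S = [0, 1, 3, 4, 5, 6, 7], T = [2, 8, 9]

Max-flow min-cut theorem verified: both equal 10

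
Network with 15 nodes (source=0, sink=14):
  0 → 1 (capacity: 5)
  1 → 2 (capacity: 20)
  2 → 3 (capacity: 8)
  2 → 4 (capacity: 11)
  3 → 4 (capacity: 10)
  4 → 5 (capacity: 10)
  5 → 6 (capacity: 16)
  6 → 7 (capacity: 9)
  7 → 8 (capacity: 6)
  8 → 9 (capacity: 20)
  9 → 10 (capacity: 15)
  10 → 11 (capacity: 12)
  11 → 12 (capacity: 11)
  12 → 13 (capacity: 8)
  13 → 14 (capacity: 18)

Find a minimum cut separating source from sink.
Min cut value = 5, edges: (0,1)

Min cut value: 5
Partition: S = [0], T = [1, 2, 3, 4, 5, 6, 7, 8, 9, 10, 11, 12, 13, 14]
Cut edges: (0,1)

By max-flow min-cut theorem, max flow = min cut = 5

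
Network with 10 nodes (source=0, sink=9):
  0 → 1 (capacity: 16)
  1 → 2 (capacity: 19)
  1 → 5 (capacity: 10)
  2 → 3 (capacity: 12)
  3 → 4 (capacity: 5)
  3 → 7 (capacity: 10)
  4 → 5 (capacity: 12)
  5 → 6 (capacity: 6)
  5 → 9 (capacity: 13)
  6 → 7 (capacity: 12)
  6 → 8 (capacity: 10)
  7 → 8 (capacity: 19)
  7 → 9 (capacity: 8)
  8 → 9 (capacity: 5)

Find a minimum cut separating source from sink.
Min cut value = 16, edges: (0,1)

Min cut value: 16
Partition: S = [0], T = [1, 2, 3, 4, 5, 6, 7, 8, 9]
Cut edges: (0,1)

By max-flow min-cut theorem, max flow = min cut = 16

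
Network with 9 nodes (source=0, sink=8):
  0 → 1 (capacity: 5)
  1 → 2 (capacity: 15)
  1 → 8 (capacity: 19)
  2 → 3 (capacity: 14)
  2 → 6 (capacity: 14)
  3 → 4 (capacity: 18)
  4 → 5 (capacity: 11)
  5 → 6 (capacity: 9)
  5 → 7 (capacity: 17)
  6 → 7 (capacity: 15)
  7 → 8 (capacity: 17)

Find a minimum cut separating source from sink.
Min cut value = 5, edges: (0,1)

Min cut value: 5
Partition: S = [0], T = [1, 2, 3, 4, 5, 6, 7, 8]
Cut edges: (0,1)

By max-flow min-cut theorem, max flow = min cut = 5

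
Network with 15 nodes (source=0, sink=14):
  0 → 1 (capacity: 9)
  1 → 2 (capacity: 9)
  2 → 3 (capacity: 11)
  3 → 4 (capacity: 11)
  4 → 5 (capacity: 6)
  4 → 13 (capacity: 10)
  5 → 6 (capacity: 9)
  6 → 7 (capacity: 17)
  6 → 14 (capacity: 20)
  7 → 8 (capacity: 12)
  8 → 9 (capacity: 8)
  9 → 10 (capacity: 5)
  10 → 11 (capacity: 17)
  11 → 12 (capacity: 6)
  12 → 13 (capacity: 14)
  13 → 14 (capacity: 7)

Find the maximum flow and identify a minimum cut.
Max flow = 9, Min cut edges: (1,2)

Maximum flow: 9
Minimum cut: (1,2)
Partition: S = [0, 1], T = [2, 3, 4, 5, 6, 7, 8, 9, 10, 11, 12, 13, 14]

Max-flow min-cut theorem verified: both equal 9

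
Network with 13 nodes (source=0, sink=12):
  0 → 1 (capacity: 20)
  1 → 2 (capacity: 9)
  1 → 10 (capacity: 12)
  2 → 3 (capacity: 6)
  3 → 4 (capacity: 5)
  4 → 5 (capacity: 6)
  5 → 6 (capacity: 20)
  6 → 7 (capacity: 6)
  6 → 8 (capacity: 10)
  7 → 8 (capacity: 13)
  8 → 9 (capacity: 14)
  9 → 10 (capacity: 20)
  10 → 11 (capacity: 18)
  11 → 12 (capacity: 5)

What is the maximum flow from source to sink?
Maximum flow = 5

Max flow: 5

Flow assignment:
  0 → 1: 5/20
  1 → 2: 5/9
  2 → 3: 5/6
  3 → 4: 5/5
  4 → 5: 5/6
  5 → 6: 5/20
  6 → 8: 5/10
  8 → 9: 5/14
  9 → 10: 5/20
  10 → 11: 5/18
  11 → 12: 5/5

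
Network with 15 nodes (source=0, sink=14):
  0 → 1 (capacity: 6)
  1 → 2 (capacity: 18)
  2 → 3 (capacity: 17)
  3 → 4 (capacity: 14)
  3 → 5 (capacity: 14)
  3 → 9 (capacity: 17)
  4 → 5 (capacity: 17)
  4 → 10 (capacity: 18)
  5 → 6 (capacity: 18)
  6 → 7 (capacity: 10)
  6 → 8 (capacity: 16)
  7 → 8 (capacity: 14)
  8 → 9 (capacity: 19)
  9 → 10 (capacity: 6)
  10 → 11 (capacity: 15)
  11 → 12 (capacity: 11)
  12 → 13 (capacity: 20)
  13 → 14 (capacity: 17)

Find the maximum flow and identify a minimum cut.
Max flow = 6, Min cut edges: (0,1)

Maximum flow: 6
Minimum cut: (0,1)
Partition: S = [0], T = [1, 2, 3, 4, 5, 6, 7, 8, 9, 10, 11, 12, 13, 14]

Max-flow min-cut theorem verified: both equal 6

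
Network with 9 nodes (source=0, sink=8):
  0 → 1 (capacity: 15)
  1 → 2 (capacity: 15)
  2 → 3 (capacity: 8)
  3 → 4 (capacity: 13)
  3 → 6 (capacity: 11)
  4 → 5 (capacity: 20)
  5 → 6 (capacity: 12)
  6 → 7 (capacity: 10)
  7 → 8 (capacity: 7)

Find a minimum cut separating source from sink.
Min cut value = 7, edges: (7,8)

Min cut value: 7
Partition: S = [0, 1, 2, 3, 4, 5, 6, 7], T = [8]
Cut edges: (7,8)

By max-flow min-cut theorem, max flow = min cut = 7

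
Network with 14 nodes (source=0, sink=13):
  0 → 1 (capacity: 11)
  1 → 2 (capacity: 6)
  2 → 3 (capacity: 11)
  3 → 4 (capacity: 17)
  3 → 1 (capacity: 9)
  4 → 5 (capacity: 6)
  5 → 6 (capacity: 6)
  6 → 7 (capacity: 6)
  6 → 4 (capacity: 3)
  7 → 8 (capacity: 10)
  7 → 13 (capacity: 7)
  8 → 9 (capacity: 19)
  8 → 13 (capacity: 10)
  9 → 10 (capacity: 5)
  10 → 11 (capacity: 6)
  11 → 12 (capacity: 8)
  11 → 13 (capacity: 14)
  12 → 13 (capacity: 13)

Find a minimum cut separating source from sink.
Min cut value = 6, edges: (6,7)

Min cut value: 6
Partition: S = [0, 1, 2, 3, 4, 5, 6], T = [7, 8, 9, 10, 11, 12, 13]
Cut edges: (6,7)

By max-flow min-cut theorem, max flow = min cut = 6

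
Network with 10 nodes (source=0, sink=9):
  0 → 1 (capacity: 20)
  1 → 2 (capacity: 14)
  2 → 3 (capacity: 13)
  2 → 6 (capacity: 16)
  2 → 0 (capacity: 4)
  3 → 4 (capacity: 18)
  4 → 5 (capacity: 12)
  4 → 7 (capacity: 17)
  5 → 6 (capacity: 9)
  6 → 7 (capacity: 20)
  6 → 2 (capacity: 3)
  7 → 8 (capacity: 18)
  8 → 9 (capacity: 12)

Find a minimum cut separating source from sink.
Min cut value = 12, edges: (8,9)

Min cut value: 12
Partition: S = [0, 1, 2, 3, 4, 5, 6, 7, 8], T = [9]
Cut edges: (8,9)

By max-flow min-cut theorem, max flow = min cut = 12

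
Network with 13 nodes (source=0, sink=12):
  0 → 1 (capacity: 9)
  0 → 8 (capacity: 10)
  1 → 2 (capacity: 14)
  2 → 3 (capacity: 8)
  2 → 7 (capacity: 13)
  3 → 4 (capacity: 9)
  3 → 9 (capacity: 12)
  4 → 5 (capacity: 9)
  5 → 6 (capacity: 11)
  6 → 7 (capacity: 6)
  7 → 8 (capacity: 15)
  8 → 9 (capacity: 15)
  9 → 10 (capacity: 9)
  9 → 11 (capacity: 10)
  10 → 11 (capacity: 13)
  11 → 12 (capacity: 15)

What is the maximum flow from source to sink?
Maximum flow = 15

Max flow: 15

Flow assignment:
  0 → 1: 9/9
  0 → 8: 6/10
  1 → 2: 9/14
  2 → 3: 8/8
  2 → 7: 1/13
  3 → 9: 8/12
  7 → 8: 1/15
  8 → 9: 7/15
  9 → 10: 5/9
  9 → 11: 10/10
  10 → 11: 5/13
  11 → 12: 15/15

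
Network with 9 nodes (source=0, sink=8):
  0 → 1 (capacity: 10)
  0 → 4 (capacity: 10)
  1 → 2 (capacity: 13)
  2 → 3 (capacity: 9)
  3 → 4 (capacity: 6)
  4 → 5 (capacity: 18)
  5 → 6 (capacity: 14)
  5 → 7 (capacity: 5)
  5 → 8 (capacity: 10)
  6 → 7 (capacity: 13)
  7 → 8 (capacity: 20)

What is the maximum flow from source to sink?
Maximum flow = 16

Max flow: 16

Flow assignment:
  0 → 1: 6/10
  0 → 4: 10/10
  1 → 2: 6/13
  2 → 3: 6/9
  3 → 4: 6/6
  4 → 5: 16/18
  5 → 6: 1/14
  5 → 7: 5/5
  5 → 8: 10/10
  6 → 7: 1/13
  7 → 8: 6/20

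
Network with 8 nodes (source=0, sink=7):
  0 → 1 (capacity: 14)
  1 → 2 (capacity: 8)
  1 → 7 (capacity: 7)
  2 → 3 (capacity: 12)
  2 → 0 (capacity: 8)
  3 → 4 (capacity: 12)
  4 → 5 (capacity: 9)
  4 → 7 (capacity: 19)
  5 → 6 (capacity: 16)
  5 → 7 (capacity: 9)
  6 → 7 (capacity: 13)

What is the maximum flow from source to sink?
Maximum flow = 14

Max flow: 14

Flow assignment:
  0 → 1: 14/14
  1 → 2: 7/8
  1 → 7: 7/7
  2 → 3: 7/12
  3 → 4: 7/12
  4 → 7: 7/19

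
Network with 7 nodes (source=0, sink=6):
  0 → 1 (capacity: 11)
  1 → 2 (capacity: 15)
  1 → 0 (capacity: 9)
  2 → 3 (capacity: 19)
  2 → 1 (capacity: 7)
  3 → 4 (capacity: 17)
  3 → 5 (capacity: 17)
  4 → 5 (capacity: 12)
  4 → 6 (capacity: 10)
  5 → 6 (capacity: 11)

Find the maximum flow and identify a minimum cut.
Max flow = 11, Min cut edges: (0,1)

Maximum flow: 11
Minimum cut: (0,1)
Partition: S = [0], T = [1, 2, 3, 4, 5, 6]

Max-flow min-cut theorem verified: both equal 11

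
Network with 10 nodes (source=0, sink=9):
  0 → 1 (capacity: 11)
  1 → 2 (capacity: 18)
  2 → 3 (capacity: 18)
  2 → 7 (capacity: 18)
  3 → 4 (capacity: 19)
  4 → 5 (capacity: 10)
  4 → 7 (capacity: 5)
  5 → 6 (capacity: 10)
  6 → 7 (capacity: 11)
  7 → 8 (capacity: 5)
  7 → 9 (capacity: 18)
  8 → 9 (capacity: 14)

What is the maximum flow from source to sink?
Maximum flow = 11

Max flow: 11

Flow assignment:
  0 → 1: 11/11
  1 → 2: 11/18
  2 → 7: 11/18
  7 → 9: 11/18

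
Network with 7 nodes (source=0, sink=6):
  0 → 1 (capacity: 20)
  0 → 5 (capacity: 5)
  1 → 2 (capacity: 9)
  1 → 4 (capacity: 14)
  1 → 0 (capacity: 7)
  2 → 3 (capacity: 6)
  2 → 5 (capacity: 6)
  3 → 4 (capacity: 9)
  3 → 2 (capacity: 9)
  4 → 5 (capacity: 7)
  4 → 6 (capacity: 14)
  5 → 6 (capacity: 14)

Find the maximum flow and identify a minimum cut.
Max flow = 25, Min cut edges: (0,1), (0,5)

Maximum flow: 25
Minimum cut: (0,1), (0,5)
Partition: S = [0], T = [1, 2, 3, 4, 5, 6]

Max-flow min-cut theorem verified: both equal 25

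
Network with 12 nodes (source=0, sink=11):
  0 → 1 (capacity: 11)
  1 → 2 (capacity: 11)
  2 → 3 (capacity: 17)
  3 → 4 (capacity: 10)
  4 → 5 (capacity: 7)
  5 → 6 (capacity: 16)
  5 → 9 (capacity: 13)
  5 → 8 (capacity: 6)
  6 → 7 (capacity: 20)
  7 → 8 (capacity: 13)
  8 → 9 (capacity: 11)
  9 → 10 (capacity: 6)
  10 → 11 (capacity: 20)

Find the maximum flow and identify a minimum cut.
Max flow = 6, Min cut edges: (9,10)

Maximum flow: 6
Minimum cut: (9,10)
Partition: S = [0, 1, 2, 3, 4, 5, 6, 7, 8, 9], T = [10, 11]

Max-flow min-cut theorem verified: both equal 6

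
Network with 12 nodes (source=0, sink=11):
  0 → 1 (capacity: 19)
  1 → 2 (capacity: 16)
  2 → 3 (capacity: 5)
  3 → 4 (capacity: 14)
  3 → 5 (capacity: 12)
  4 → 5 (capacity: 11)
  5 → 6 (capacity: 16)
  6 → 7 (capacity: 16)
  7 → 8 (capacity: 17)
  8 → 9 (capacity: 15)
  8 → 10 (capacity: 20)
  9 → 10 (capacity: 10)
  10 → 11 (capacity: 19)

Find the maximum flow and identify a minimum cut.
Max flow = 5, Min cut edges: (2,3)

Maximum flow: 5
Minimum cut: (2,3)
Partition: S = [0, 1, 2], T = [3, 4, 5, 6, 7, 8, 9, 10, 11]

Max-flow min-cut theorem verified: both equal 5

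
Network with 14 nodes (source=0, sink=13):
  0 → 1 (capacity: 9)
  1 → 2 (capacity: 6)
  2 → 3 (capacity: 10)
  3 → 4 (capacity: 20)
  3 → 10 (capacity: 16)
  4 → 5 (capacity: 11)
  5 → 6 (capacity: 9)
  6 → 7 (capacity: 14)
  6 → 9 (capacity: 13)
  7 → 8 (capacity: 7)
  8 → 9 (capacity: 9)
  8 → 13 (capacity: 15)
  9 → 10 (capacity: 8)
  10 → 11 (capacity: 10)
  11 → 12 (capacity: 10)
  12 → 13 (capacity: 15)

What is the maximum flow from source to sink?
Maximum flow = 6

Max flow: 6

Flow assignment:
  0 → 1: 6/9
  1 → 2: 6/6
  2 → 3: 6/10
  3 → 10: 6/16
  10 → 11: 6/10
  11 → 12: 6/10
  12 → 13: 6/15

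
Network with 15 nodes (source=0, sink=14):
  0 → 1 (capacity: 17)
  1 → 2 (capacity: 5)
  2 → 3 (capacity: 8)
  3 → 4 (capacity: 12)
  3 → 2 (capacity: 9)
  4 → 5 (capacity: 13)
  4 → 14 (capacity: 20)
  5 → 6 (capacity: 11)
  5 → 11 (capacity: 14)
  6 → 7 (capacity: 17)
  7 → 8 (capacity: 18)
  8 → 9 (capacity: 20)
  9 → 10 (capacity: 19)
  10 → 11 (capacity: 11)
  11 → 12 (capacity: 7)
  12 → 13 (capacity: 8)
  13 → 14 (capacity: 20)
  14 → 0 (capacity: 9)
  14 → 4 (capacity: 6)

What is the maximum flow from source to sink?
Maximum flow = 5

Max flow: 5

Flow assignment:
  0 → 1: 5/17
  1 → 2: 5/5
  2 → 3: 5/8
  3 → 4: 5/12
  4 → 14: 5/20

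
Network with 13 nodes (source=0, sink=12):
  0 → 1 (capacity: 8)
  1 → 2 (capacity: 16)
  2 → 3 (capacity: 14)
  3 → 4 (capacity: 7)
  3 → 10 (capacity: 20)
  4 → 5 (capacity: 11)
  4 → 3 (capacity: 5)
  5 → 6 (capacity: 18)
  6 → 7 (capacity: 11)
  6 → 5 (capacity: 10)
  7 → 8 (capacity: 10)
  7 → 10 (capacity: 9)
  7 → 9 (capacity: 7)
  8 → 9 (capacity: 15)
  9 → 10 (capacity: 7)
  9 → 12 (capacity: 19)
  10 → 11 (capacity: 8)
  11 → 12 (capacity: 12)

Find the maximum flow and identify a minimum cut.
Max flow = 8, Min cut edges: (0,1)

Maximum flow: 8
Minimum cut: (0,1)
Partition: S = [0], T = [1, 2, 3, 4, 5, 6, 7, 8, 9, 10, 11, 12]

Max-flow min-cut theorem verified: both equal 8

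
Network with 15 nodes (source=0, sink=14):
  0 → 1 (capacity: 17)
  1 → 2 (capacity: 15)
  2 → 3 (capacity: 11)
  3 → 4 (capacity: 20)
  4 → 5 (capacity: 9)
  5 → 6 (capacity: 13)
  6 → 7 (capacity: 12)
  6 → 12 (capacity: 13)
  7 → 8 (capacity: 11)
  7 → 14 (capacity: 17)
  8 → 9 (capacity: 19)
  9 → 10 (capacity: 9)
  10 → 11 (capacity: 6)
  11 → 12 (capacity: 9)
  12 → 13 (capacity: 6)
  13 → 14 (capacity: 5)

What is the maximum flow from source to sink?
Maximum flow = 9

Max flow: 9

Flow assignment:
  0 → 1: 9/17
  1 → 2: 9/15
  2 → 3: 9/11
  3 → 4: 9/20
  4 → 5: 9/9
  5 → 6: 9/13
  6 → 7: 9/12
  7 → 14: 9/17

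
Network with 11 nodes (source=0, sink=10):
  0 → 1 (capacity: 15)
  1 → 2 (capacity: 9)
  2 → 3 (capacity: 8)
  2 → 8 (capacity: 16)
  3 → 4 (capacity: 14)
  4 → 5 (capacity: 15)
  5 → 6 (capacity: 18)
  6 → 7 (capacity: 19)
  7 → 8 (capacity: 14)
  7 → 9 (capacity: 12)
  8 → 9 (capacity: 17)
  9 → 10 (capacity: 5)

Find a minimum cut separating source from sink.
Min cut value = 5, edges: (9,10)

Min cut value: 5
Partition: S = [0, 1, 2, 3, 4, 5, 6, 7, 8, 9], T = [10]
Cut edges: (9,10)

By max-flow min-cut theorem, max flow = min cut = 5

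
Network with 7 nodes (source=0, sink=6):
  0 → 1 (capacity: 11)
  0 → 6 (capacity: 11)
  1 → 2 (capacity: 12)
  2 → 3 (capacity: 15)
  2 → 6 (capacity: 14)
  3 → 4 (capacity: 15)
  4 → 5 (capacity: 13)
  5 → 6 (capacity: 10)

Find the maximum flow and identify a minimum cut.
Max flow = 22, Min cut edges: (0,1), (0,6)

Maximum flow: 22
Minimum cut: (0,1), (0,6)
Partition: S = [0], T = [1, 2, 3, 4, 5, 6]

Max-flow min-cut theorem verified: both equal 22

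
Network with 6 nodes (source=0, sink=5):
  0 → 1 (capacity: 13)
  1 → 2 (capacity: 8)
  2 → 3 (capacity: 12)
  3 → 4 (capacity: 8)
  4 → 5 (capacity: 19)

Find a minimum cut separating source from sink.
Min cut value = 8, edges: (3,4)

Min cut value: 8
Partition: S = [0, 1, 2, 3], T = [4, 5]
Cut edges: (3,4)

By max-flow min-cut theorem, max flow = min cut = 8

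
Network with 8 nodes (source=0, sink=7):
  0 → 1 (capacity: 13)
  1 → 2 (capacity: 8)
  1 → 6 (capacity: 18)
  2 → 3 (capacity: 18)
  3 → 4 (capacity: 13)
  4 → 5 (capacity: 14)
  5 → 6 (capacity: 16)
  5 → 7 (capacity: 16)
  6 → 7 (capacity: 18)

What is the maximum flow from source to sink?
Maximum flow = 13

Max flow: 13

Flow assignment:
  0 → 1: 13/13
  1 → 6: 13/18
  6 → 7: 13/18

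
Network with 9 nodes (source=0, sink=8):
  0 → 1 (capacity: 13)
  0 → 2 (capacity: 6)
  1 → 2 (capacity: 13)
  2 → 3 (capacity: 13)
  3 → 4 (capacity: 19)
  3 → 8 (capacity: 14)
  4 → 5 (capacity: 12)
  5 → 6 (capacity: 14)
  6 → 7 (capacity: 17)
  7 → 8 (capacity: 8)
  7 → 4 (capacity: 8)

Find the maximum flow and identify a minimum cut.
Max flow = 13, Min cut edges: (2,3)

Maximum flow: 13
Minimum cut: (2,3)
Partition: S = [0, 1, 2], T = [3, 4, 5, 6, 7, 8]

Max-flow min-cut theorem verified: both equal 13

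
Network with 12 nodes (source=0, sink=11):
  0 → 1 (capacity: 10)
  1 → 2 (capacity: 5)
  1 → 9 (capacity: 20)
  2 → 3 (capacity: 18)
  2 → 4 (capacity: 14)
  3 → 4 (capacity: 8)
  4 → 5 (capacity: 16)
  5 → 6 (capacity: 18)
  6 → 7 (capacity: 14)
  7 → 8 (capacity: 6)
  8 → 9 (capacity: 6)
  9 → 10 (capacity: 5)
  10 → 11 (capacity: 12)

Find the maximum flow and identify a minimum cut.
Max flow = 5, Min cut edges: (9,10)

Maximum flow: 5
Minimum cut: (9,10)
Partition: S = [0, 1, 2, 3, 4, 5, 6, 7, 8, 9], T = [10, 11]

Max-flow min-cut theorem verified: both equal 5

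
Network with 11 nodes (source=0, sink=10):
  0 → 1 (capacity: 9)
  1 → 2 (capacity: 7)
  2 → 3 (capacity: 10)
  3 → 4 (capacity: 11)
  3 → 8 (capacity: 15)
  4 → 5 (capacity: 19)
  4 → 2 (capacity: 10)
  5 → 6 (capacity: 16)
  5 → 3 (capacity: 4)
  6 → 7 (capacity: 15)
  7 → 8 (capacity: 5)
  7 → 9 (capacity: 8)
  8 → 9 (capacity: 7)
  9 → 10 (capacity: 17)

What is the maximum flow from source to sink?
Maximum flow = 7

Max flow: 7

Flow assignment:
  0 → 1: 7/9
  1 → 2: 7/7
  2 → 3: 7/10
  3 → 8: 7/15
  8 → 9: 7/7
  9 → 10: 7/17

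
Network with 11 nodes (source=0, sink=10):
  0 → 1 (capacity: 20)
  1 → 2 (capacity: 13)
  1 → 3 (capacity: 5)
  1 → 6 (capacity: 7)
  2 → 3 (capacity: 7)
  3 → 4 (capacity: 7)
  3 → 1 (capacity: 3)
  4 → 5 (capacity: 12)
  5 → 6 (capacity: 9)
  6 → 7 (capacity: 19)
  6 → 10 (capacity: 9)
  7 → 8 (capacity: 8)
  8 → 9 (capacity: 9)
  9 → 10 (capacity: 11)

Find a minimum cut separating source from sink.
Min cut value = 14, edges: (1,6), (3,4)

Min cut value: 14
Partition: S = [0, 1, 2, 3], T = [4, 5, 6, 7, 8, 9, 10]
Cut edges: (1,6), (3,4)

By max-flow min-cut theorem, max flow = min cut = 14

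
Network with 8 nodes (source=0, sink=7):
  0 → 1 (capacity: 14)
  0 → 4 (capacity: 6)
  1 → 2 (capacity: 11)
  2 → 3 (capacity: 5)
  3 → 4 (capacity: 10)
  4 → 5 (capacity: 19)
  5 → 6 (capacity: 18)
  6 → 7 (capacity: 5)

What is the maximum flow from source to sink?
Maximum flow = 5

Max flow: 5

Flow assignment:
  0 → 1: 5/14
  1 → 2: 5/11
  2 → 3: 5/5
  3 → 4: 5/10
  4 → 5: 5/19
  5 → 6: 5/18
  6 → 7: 5/5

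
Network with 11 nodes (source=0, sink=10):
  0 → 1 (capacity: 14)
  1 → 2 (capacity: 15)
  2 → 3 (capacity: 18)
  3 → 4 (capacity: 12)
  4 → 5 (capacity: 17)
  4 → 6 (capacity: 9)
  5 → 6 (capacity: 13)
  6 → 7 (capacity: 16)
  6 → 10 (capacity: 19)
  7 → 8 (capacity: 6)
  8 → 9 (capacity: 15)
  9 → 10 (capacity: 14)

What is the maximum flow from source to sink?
Maximum flow = 12

Max flow: 12

Flow assignment:
  0 → 1: 12/14
  1 → 2: 12/15
  2 → 3: 12/18
  3 → 4: 12/12
  4 → 5: 3/17
  4 → 6: 9/9
  5 → 6: 3/13
  6 → 10: 12/19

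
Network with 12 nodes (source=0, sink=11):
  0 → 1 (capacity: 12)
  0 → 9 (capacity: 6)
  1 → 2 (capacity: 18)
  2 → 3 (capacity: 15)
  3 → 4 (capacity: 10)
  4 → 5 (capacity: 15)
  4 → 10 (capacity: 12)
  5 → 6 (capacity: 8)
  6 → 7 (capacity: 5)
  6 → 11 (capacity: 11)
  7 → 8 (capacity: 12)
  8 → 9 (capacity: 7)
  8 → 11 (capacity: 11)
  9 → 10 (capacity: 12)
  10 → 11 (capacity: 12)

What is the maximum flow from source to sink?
Maximum flow = 16

Max flow: 16

Flow assignment:
  0 → 1: 10/12
  0 → 9: 6/6
  1 → 2: 10/18
  2 → 3: 10/15
  3 → 4: 10/10
  4 → 5: 4/15
  4 → 10: 6/12
  5 → 6: 4/8
  6 → 11: 4/11
  9 → 10: 6/12
  10 → 11: 12/12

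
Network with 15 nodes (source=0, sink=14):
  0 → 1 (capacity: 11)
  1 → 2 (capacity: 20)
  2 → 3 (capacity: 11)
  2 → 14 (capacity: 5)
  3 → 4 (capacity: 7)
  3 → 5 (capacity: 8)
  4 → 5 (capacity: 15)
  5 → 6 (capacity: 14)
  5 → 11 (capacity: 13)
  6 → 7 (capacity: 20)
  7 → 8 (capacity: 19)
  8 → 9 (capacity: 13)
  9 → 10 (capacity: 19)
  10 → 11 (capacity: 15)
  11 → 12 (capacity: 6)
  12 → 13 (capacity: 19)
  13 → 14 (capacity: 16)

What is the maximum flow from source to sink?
Maximum flow = 11

Max flow: 11

Flow assignment:
  0 → 1: 11/11
  1 → 2: 11/20
  2 → 3: 6/11
  2 → 14: 5/5
  3 → 5: 6/8
  5 → 11: 6/13
  11 → 12: 6/6
  12 → 13: 6/19
  13 → 14: 6/16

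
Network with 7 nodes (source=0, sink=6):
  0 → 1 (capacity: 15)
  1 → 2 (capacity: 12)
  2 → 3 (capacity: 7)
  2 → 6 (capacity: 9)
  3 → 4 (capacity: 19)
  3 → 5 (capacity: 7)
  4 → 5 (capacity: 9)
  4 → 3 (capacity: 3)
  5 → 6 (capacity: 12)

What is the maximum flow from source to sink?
Maximum flow = 12

Max flow: 12

Flow assignment:
  0 → 1: 12/15
  1 → 2: 12/12
  2 → 3: 3/7
  2 → 6: 9/9
  3 → 5: 3/7
  5 → 6: 3/12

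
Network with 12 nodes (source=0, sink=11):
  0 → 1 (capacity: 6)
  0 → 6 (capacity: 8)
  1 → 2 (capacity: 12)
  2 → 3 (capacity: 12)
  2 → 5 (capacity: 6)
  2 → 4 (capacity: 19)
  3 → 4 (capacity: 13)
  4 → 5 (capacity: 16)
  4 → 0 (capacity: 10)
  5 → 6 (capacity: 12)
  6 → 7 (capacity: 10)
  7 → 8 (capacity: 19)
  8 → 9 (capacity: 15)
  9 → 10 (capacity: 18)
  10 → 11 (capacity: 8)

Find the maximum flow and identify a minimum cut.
Max flow = 8, Min cut edges: (10,11)

Maximum flow: 8
Minimum cut: (10,11)
Partition: S = [0, 1, 2, 3, 4, 5, 6, 7, 8, 9, 10], T = [11]

Max-flow min-cut theorem verified: both equal 8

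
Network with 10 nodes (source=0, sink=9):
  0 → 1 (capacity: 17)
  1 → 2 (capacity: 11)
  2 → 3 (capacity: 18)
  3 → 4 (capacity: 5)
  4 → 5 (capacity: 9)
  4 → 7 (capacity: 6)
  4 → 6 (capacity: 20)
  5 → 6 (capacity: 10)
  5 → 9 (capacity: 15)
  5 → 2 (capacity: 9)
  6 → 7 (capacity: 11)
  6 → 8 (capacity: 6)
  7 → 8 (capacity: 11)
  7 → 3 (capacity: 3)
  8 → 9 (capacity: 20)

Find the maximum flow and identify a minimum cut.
Max flow = 5, Min cut edges: (3,4)

Maximum flow: 5
Minimum cut: (3,4)
Partition: S = [0, 1, 2, 3], T = [4, 5, 6, 7, 8, 9]

Max-flow min-cut theorem verified: both equal 5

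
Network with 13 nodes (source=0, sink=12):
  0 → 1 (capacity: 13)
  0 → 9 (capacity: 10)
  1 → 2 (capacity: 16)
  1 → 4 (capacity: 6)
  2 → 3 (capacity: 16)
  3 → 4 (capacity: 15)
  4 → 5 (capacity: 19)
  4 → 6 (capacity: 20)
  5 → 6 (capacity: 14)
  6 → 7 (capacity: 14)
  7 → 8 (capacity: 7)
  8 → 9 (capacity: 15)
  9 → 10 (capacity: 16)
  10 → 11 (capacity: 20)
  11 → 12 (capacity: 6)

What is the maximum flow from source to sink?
Maximum flow = 6

Max flow: 6

Flow assignment:
  0 → 1: 6/13
  1 → 2: 6/16
  2 → 3: 6/16
  3 → 4: 6/15
  4 → 6: 6/20
  6 → 7: 6/14
  7 → 8: 6/7
  8 → 9: 6/15
  9 → 10: 6/16
  10 → 11: 6/20
  11 → 12: 6/6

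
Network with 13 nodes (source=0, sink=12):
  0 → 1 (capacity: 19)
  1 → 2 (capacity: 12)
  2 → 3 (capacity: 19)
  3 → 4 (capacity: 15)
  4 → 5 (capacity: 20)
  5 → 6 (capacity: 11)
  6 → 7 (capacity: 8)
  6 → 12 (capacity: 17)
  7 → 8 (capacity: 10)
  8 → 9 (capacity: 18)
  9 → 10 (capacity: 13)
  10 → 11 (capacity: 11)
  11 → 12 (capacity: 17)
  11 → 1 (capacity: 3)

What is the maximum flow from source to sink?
Maximum flow = 11

Max flow: 11

Flow assignment:
  0 → 1: 11/19
  1 → 2: 11/12
  2 → 3: 11/19
  3 → 4: 11/15
  4 → 5: 11/20
  5 → 6: 11/11
  6 → 12: 11/17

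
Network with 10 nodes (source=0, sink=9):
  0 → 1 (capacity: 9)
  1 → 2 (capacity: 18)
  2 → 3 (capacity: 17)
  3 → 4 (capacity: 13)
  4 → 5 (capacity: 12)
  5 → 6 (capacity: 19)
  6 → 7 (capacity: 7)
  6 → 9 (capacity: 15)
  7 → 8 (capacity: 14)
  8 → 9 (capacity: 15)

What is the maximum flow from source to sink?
Maximum flow = 9

Max flow: 9

Flow assignment:
  0 → 1: 9/9
  1 → 2: 9/18
  2 → 3: 9/17
  3 → 4: 9/13
  4 → 5: 9/12
  5 → 6: 9/19
  6 → 9: 9/15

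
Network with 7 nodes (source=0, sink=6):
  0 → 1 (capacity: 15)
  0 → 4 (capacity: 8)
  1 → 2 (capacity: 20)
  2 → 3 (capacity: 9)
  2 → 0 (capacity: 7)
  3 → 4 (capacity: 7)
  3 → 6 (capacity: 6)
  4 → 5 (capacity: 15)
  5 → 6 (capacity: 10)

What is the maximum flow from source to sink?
Maximum flow = 16

Max flow: 16

Flow assignment:
  0 → 1: 15/15
  0 → 4: 7/8
  1 → 2: 15/20
  2 → 3: 9/9
  2 → 0: 6/7
  3 → 4: 3/7
  3 → 6: 6/6
  4 → 5: 10/15
  5 → 6: 10/10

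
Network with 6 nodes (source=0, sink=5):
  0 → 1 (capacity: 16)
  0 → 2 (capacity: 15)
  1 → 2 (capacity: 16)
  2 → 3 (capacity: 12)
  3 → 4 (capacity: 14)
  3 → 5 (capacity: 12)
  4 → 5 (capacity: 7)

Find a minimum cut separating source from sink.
Min cut value = 12, edges: (2,3)

Min cut value: 12
Partition: S = [0, 1, 2], T = [3, 4, 5]
Cut edges: (2,3)

By max-flow min-cut theorem, max flow = min cut = 12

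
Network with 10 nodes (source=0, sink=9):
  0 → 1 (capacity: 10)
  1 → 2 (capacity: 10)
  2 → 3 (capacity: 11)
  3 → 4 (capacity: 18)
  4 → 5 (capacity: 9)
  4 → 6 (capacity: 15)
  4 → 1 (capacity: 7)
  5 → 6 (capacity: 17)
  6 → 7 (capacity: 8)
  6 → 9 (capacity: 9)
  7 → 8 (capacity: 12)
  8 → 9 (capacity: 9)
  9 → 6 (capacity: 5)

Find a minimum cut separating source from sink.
Min cut value = 10, edges: (1,2)

Min cut value: 10
Partition: S = [0, 1], T = [2, 3, 4, 5, 6, 7, 8, 9]
Cut edges: (1,2)

By max-flow min-cut theorem, max flow = min cut = 10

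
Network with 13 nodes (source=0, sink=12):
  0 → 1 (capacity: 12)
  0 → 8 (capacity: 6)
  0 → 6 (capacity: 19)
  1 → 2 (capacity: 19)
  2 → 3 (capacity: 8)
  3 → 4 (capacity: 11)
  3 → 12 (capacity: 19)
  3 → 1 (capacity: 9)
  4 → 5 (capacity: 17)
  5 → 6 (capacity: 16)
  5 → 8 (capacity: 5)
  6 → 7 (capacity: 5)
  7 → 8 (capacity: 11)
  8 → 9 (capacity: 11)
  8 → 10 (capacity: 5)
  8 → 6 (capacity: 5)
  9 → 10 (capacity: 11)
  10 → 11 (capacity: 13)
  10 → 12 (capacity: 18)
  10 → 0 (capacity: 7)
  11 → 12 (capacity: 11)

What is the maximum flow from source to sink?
Maximum flow = 19

Max flow: 19

Flow assignment:
  0 → 1: 8/12
  0 → 8: 6/6
  0 → 6: 5/19
  1 → 2: 8/19
  2 → 3: 8/8
  3 → 12: 8/19
  6 → 7: 5/5
  7 → 8: 5/11
  8 → 9: 6/11
  8 → 10: 5/5
  9 → 10: 6/11
  10 → 12: 11/18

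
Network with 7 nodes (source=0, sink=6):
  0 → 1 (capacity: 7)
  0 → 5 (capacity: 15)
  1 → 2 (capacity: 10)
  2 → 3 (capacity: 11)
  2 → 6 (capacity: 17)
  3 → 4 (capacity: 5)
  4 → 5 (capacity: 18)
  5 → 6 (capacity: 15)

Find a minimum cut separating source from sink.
Min cut value = 22, edges: (0,1), (5,6)

Min cut value: 22
Partition: S = [0, 3, 4, 5], T = [1, 2, 6]
Cut edges: (0,1), (5,6)

By max-flow min-cut theorem, max flow = min cut = 22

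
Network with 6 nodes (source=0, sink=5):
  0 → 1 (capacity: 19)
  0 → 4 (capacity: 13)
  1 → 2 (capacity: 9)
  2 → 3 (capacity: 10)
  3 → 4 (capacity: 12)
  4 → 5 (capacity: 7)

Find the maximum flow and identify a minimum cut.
Max flow = 7, Min cut edges: (4,5)

Maximum flow: 7
Minimum cut: (4,5)
Partition: S = [0, 1, 2, 3, 4], T = [5]

Max-flow min-cut theorem verified: both equal 7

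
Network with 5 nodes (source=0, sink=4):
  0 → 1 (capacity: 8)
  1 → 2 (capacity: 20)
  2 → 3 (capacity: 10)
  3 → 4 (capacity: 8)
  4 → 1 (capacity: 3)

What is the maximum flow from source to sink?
Maximum flow = 8

Max flow: 8

Flow assignment:
  0 → 1: 8/8
  1 → 2: 8/20
  2 → 3: 8/10
  3 → 4: 8/8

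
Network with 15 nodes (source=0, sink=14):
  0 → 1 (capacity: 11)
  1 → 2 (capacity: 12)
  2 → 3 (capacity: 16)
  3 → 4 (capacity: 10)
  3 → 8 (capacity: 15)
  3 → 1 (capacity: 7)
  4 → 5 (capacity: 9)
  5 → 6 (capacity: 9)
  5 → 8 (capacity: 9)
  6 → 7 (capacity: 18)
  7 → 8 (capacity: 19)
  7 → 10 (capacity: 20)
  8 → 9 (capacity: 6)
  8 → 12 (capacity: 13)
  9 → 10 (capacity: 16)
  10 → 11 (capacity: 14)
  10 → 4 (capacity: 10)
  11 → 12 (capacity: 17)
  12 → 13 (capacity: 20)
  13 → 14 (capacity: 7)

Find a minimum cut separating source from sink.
Min cut value = 7, edges: (13,14)

Min cut value: 7
Partition: S = [0, 1, 2, 3, 4, 5, 6, 7, 8, 9, 10, 11, 12, 13], T = [14]
Cut edges: (13,14)

By max-flow min-cut theorem, max flow = min cut = 7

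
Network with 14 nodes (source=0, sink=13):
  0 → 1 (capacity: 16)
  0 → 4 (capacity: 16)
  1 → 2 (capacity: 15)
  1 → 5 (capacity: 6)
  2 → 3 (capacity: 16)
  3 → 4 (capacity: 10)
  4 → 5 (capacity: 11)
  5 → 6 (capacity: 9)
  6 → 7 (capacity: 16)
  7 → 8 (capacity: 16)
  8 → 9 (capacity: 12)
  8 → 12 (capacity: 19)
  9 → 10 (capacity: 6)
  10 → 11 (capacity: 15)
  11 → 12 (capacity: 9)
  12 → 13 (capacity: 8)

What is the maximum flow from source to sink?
Maximum flow = 8

Max flow: 8

Flow assignment:
  0 → 1: 8/16
  1 → 2: 8/15
  2 → 3: 8/16
  3 → 4: 8/10
  4 → 5: 8/11
  5 → 6: 8/9
  6 → 7: 8/16
  7 → 8: 8/16
  8 → 12: 8/19
  12 → 13: 8/8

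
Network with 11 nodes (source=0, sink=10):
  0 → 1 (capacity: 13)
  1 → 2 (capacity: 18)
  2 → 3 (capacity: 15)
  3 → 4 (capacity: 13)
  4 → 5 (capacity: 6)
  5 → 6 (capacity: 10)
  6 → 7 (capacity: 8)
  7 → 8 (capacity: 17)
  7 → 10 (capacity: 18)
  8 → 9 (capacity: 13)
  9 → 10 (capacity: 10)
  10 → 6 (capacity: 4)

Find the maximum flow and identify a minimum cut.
Max flow = 6, Min cut edges: (4,5)

Maximum flow: 6
Minimum cut: (4,5)
Partition: S = [0, 1, 2, 3, 4], T = [5, 6, 7, 8, 9, 10]

Max-flow min-cut theorem verified: both equal 6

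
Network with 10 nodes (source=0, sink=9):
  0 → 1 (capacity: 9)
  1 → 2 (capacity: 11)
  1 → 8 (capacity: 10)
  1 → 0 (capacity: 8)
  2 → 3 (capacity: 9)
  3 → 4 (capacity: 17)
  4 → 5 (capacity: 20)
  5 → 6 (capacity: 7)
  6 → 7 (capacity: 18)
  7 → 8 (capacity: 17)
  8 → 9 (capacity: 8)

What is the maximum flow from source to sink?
Maximum flow = 8

Max flow: 8

Flow assignment:
  0 → 1: 8/9
  1 → 8: 8/10
  8 → 9: 8/8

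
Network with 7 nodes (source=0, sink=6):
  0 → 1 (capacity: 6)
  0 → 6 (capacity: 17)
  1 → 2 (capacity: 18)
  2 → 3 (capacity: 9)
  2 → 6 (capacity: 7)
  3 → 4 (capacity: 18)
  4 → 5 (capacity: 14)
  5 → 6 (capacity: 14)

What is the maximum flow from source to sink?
Maximum flow = 23

Max flow: 23

Flow assignment:
  0 → 1: 6/6
  0 → 6: 17/17
  1 → 2: 6/18
  2 → 6: 6/7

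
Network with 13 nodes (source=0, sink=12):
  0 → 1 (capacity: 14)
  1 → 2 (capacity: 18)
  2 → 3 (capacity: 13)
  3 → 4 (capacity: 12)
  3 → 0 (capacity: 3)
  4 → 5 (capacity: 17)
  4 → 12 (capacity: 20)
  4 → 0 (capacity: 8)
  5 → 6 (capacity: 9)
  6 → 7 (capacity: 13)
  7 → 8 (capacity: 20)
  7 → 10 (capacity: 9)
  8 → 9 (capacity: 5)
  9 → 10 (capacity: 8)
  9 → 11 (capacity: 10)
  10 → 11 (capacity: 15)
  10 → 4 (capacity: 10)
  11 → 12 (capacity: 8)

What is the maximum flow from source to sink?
Maximum flow = 12

Max flow: 12

Flow assignment:
  0 → 1: 13/14
  1 → 2: 13/18
  2 → 3: 13/13
  3 → 4: 12/12
  3 → 0: 1/3
  4 → 12: 12/20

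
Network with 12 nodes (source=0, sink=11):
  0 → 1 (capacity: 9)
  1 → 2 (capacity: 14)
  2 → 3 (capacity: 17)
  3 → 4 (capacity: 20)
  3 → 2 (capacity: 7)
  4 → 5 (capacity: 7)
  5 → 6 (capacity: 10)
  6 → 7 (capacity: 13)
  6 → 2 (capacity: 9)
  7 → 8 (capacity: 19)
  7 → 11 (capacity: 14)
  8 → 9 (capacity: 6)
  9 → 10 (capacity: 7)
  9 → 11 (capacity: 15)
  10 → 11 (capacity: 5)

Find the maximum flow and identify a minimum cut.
Max flow = 7, Min cut edges: (4,5)

Maximum flow: 7
Minimum cut: (4,5)
Partition: S = [0, 1, 2, 3, 4], T = [5, 6, 7, 8, 9, 10, 11]

Max-flow min-cut theorem verified: both equal 7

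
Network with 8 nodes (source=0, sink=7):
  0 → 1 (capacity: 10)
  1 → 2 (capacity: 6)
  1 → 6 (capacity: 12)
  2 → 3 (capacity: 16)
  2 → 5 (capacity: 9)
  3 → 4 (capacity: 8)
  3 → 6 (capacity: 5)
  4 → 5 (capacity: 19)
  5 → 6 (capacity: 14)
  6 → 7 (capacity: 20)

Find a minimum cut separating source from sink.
Min cut value = 10, edges: (0,1)

Min cut value: 10
Partition: S = [0], T = [1, 2, 3, 4, 5, 6, 7]
Cut edges: (0,1)

By max-flow min-cut theorem, max flow = min cut = 10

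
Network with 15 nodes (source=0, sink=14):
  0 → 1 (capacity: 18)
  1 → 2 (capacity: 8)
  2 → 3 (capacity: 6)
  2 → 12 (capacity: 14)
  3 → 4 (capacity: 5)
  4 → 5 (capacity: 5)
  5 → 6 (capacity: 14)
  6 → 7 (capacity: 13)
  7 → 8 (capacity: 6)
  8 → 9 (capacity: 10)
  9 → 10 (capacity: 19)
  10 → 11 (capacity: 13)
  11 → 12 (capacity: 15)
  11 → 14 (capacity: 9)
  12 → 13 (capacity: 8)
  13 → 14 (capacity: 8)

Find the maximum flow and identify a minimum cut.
Max flow = 8, Min cut edges: (1,2)

Maximum flow: 8
Minimum cut: (1,2)
Partition: S = [0, 1], T = [2, 3, 4, 5, 6, 7, 8, 9, 10, 11, 12, 13, 14]

Max-flow min-cut theorem verified: both equal 8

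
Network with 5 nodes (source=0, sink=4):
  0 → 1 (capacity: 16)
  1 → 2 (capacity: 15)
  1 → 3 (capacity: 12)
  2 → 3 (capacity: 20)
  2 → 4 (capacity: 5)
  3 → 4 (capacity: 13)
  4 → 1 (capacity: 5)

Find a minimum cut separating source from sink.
Min cut value = 16, edges: (0,1)

Min cut value: 16
Partition: S = [0], T = [1, 2, 3, 4]
Cut edges: (0,1)

By max-flow min-cut theorem, max flow = min cut = 16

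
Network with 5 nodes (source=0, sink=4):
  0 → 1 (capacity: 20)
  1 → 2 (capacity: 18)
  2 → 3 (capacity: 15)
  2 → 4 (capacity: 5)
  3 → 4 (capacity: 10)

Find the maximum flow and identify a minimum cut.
Max flow = 15, Min cut edges: (2,4), (3,4)

Maximum flow: 15
Minimum cut: (2,4), (3,4)
Partition: S = [0, 1, 2, 3], T = [4]

Max-flow min-cut theorem verified: both equal 15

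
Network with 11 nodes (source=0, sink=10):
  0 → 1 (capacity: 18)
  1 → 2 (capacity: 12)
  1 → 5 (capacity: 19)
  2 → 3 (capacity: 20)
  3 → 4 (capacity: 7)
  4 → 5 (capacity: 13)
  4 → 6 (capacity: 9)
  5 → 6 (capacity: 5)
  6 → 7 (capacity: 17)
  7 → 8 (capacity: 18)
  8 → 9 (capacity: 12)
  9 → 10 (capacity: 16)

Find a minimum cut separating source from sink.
Min cut value = 12, edges: (8,9)

Min cut value: 12
Partition: S = [0, 1, 2, 3, 4, 5, 6, 7, 8], T = [9, 10]
Cut edges: (8,9)

By max-flow min-cut theorem, max flow = min cut = 12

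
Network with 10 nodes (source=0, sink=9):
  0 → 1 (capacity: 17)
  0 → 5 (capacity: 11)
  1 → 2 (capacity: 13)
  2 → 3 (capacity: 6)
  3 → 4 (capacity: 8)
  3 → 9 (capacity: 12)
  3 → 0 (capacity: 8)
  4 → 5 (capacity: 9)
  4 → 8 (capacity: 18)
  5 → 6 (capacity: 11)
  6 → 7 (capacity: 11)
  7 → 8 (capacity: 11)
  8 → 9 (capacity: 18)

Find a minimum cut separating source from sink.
Min cut value = 17, edges: (2,3), (7,8)

Min cut value: 17
Partition: S = [0, 1, 2, 5, 6, 7], T = [3, 4, 8, 9]
Cut edges: (2,3), (7,8)

By max-flow min-cut theorem, max flow = min cut = 17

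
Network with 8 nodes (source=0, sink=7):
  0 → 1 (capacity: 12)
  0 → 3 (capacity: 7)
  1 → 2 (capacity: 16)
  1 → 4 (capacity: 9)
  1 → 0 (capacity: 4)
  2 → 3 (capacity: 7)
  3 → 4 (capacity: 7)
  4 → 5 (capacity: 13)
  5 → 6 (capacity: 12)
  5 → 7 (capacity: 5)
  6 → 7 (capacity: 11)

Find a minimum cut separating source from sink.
Min cut value = 13, edges: (4,5)

Min cut value: 13
Partition: S = [0, 1, 2, 3, 4], T = [5, 6, 7]
Cut edges: (4,5)

By max-flow min-cut theorem, max flow = min cut = 13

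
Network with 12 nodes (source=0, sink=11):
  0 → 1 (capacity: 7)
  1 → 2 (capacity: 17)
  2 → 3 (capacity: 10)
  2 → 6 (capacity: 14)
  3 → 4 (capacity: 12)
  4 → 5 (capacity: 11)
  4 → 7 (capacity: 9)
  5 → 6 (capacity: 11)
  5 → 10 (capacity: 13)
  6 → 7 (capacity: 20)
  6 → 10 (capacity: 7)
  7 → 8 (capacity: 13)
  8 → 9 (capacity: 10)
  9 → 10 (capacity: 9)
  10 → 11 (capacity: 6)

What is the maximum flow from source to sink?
Maximum flow = 6

Max flow: 6

Flow assignment:
  0 → 1: 6/7
  1 → 2: 6/17
  2 → 6: 6/14
  6 → 10: 6/7
  10 → 11: 6/6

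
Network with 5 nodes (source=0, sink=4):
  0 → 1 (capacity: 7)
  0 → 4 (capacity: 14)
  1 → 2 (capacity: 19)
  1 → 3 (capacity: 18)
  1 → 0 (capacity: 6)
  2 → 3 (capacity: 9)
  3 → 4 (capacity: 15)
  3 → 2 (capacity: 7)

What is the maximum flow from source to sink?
Maximum flow = 21

Max flow: 21

Flow assignment:
  0 → 1: 7/7
  0 → 4: 14/14
  1 → 3: 7/18
  3 → 4: 7/15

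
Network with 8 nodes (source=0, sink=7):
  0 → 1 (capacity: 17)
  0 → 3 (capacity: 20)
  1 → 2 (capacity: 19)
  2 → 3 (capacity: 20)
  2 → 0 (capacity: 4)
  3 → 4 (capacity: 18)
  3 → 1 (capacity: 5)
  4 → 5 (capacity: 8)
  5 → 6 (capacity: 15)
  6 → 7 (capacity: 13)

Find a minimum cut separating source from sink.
Min cut value = 8, edges: (4,5)

Min cut value: 8
Partition: S = [0, 1, 2, 3, 4], T = [5, 6, 7]
Cut edges: (4,5)

By max-flow min-cut theorem, max flow = min cut = 8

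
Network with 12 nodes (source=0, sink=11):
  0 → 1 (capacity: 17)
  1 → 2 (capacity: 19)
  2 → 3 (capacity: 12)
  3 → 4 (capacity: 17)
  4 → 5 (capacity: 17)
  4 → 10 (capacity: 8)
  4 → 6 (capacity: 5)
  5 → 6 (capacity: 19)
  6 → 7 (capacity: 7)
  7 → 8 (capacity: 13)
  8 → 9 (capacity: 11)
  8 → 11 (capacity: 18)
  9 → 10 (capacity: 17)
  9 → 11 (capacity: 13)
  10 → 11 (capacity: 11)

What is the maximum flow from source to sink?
Maximum flow = 12

Max flow: 12

Flow assignment:
  0 → 1: 12/17
  1 → 2: 12/19
  2 → 3: 12/12
  3 → 4: 12/17
  4 → 10: 8/8
  4 → 6: 4/5
  6 → 7: 4/7
  7 → 8: 4/13
  8 → 11: 4/18
  10 → 11: 8/11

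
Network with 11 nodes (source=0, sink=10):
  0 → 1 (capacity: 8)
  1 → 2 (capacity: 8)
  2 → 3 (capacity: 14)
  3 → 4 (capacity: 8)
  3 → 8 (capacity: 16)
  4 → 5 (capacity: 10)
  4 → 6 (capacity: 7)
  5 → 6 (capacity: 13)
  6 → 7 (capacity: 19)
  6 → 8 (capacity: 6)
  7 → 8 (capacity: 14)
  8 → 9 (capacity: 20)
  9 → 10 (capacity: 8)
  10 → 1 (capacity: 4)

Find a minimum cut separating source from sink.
Min cut value = 8, edges: (9,10)

Min cut value: 8
Partition: S = [0, 1, 2, 3, 4, 5, 6, 7, 8, 9], T = [10]
Cut edges: (9,10)

By max-flow min-cut theorem, max flow = min cut = 8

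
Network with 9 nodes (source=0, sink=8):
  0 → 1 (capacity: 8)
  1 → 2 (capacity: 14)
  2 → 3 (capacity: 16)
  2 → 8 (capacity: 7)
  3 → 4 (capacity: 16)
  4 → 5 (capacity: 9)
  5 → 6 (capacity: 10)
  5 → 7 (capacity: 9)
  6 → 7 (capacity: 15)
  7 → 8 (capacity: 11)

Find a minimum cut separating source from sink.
Min cut value = 8, edges: (0,1)

Min cut value: 8
Partition: S = [0], T = [1, 2, 3, 4, 5, 6, 7, 8]
Cut edges: (0,1)

By max-flow min-cut theorem, max flow = min cut = 8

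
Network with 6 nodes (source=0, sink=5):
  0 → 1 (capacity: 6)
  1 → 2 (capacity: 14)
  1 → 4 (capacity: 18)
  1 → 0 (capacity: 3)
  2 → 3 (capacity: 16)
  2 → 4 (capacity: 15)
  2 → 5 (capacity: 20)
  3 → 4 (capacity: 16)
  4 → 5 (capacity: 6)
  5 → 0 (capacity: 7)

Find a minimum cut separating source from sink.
Min cut value = 6, edges: (0,1)

Min cut value: 6
Partition: S = [0], T = [1, 2, 3, 4, 5]
Cut edges: (0,1)

By max-flow min-cut theorem, max flow = min cut = 6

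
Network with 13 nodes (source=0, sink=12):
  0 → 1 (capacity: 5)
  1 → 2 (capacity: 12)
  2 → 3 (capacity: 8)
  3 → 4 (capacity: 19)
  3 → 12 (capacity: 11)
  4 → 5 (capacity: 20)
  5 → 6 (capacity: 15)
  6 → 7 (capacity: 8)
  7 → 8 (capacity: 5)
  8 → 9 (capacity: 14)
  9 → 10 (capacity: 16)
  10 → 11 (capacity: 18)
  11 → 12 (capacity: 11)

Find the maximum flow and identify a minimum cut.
Max flow = 5, Min cut edges: (0,1)

Maximum flow: 5
Minimum cut: (0,1)
Partition: S = [0], T = [1, 2, 3, 4, 5, 6, 7, 8, 9, 10, 11, 12]

Max-flow min-cut theorem verified: both equal 5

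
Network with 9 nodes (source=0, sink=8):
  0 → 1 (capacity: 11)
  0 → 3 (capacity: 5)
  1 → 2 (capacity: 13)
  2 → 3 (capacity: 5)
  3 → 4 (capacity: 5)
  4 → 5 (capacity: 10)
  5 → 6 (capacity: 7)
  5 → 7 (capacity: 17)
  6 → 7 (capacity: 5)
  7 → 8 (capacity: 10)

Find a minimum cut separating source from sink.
Min cut value = 5, edges: (3,4)

Min cut value: 5
Partition: S = [0, 1, 2, 3], T = [4, 5, 6, 7, 8]
Cut edges: (3,4)

By max-flow min-cut theorem, max flow = min cut = 5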